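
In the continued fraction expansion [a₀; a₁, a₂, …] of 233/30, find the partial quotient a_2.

Apply division with remainder until the remainder is 0:
233 = 7·30 + 23, so a_0 = 7
30 = 1·23 + 7, so a_1 = 1
23 = 3·7 + 2, so a_2 = 3

3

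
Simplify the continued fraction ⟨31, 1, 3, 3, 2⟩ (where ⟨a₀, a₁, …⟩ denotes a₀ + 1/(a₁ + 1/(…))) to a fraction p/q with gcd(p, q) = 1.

Build up convergents one term at a time:
a_0 = 31: 31/1
a_1 = 1: 32/1
a_2 = 3: 127/4
a_3 = 3: 413/13
a_4 = 2: 953/30

953/30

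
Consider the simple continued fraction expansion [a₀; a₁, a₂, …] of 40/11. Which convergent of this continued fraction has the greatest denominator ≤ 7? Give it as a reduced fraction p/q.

11/3

List convergents until the denominator exceeds the bound:
a_0 = 3: 3/1  (≤ bound)
a_1 = 1: 4/1  (≤ bound)
a_2 = 1: 7/2  (≤ bound)
a_3 = 1: 11/3  (≤ bound)
a_4 = 3: 40/11  (> 7, stop)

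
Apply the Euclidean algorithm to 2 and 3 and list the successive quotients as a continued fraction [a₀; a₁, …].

[0; 1, 2]

2 = 0·3 + 2, so a_0 = 0
3 = 1·2 + 1, so a_1 = 1
2 = 2·1 + 0, so a_2 = 2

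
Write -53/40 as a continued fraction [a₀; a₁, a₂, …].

[-2; 1, 2, 13]

Apply division with remainder until the remainder is 0:
-53 ÷ 40 → quotient -2, remainder 27
40 ÷ 27 → quotient 1, remainder 13
27 ÷ 13 → quotient 2, remainder 1
13 ÷ 1 → quotient 13, remainder 0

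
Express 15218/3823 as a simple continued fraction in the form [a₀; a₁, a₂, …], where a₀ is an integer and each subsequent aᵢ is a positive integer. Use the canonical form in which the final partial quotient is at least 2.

Repeatedly divide and take the remainder:
15218 ÷ 3823 → quotient 3, remainder 3749
3823 ÷ 3749 → quotient 1, remainder 74
3749 ÷ 74 → quotient 50, remainder 49
74 ÷ 49 → quotient 1, remainder 25
49 ÷ 25 → quotient 1, remainder 24
25 ÷ 24 → quotient 1, remainder 1
24 ÷ 1 → quotient 24, remainder 0

[3; 1, 50, 1, 1, 1, 24]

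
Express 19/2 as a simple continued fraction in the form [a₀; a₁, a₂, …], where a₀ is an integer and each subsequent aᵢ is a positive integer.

Repeatedly divide and take the remainder:
⌊19/2⌋ = 9, remainder 1
⌊2/1⌋ = 2, remainder 0

[9; 2]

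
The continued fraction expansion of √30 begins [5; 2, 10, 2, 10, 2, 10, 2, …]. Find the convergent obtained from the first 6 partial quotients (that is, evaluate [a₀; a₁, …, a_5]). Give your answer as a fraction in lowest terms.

5291/966

a_0 = 5: 5/1
a_1 = 2: 11/2
a_2 = 10: 115/21
a_3 = 2: 241/44
a_4 = 10: 2525/461
a_5 = 2: 5291/966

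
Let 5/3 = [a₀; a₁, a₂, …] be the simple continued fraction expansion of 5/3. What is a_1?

Run the Euclidean algorithm, recording each quotient:
5 ÷ 3 → quotient 1, remainder 2
3 ÷ 2 → quotient 1, remainder 1

1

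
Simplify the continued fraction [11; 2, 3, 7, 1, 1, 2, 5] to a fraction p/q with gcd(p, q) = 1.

17021/1489

a_0 = 11: 11/1
a_1 = 2: 23/2
a_2 = 3: 80/7
a_3 = 7: 583/51
a_4 = 1: 663/58
a_5 = 1: 1246/109
a_6 = 2: 3155/276
a_7 = 5: 17021/1489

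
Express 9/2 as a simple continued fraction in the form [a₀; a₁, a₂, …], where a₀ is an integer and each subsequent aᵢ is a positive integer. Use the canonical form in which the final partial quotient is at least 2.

[4; 2]

Apply division with remainder until the remainder is 0:
⌊9/2⌋ = 4, remainder 1
⌊2/1⌋ = 2, remainder 0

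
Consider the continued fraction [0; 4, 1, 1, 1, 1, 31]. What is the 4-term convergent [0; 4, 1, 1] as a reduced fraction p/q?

Use the convergent recurrence hₖ = aₖ·hₖ₋₁ + hₖ₋₂ (and likewise for the denominators kₖ):
a_0 = 0: 0/1
a_1 = 4: 1/4
a_2 = 1: 1/5
a_3 = 1: 2/9

2/9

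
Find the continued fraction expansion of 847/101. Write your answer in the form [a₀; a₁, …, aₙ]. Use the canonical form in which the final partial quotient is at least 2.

[8; 2, 1, 1, 2, 3, 2]

⌊847/101⌋ = 8, remainder 39
⌊101/39⌋ = 2, remainder 23
⌊39/23⌋ = 1, remainder 16
⌊23/16⌋ = 1, remainder 7
⌊16/7⌋ = 2, remainder 2
⌊7/2⌋ = 3, remainder 1
⌊2/1⌋ = 2, remainder 0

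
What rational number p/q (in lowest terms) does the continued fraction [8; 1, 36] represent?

332/37

Start with 36.
1 + 1/(36/1) = 1 + 1/36 = 37/36
8 + 1/(37/36) = 8 + 36/37 = 332/37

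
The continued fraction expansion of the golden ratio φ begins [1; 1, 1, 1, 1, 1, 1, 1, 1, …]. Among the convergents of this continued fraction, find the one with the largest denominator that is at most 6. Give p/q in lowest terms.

a_0 = 1: 1/1  (≤ bound)
a_1 = 1: 2/1  (≤ bound)
a_2 = 1: 3/2  (≤ bound)
a_3 = 1: 5/3  (≤ bound)
a_4 = 1: 8/5  (≤ bound)
a_5 = 1: 13/8  (> 6, stop)

8/5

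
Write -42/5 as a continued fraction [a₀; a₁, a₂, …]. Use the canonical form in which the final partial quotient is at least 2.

[-9; 1, 1, 2]

-42 ÷ 5 → quotient -9, remainder 3
5 ÷ 3 → quotient 1, remainder 2
3 ÷ 2 → quotient 1, remainder 1
2 ÷ 1 → quotient 2, remainder 0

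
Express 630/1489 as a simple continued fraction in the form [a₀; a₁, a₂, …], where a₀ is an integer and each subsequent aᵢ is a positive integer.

[0; 2, 2, 1, 3, 57]

⌊630/1489⌋ = 0, remainder 630
⌊1489/630⌋ = 2, remainder 229
⌊630/229⌋ = 2, remainder 172
⌊229/172⌋ = 1, remainder 57
⌊172/57⌋ = 3, remainder 1
⌊57/1⌋ = 57, remainder 0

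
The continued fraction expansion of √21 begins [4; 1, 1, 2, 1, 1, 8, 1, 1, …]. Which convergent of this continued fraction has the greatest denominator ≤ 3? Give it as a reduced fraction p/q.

a_0 = 4: 4/1  (≤ bound)
a_1 = 1: 5/1  (≤ bound)
a_2 = 1: 9/2  (≤ bound)
a_3 = 2: 23/5  (> 3, stop)

9/2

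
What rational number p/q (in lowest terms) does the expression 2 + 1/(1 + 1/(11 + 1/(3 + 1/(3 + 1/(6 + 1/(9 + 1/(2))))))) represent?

Work from the innermost term outward:
Start with 2.
9 + 1/(2/1) = 9 + 1/2 = 19/2
6 + 1/(19/2) = 6 + 2/19 = 116/19
3 + 1/(116/19) = 3 + 19/116 = 367/116
3 + 1/(367/116) = 3 + 116/367 = 1217/367
11 + 1/(1217/367) = 11 + 367/1217 = 13754/1217
1 + 1/(13754/1217) = 1 + 1217/13754 = 14971/13754
2 + 1/(14971/13754) = 2 + 13754/14971 = 43696/14971

43696/14971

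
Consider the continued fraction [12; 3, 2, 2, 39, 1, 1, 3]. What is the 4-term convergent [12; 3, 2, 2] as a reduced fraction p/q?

209/17

a_0 = 12: 12/1
a_1 = 3: 37/3
a_2 = 2: 86/7
a_3 = 2: 209/17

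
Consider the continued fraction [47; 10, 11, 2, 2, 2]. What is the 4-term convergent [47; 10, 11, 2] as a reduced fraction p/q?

10927/232

a_0 = 47: 47/1
a_1 = 10: 471/10
a_2 = 11: 5228/111
a_3 = 2: 10927/232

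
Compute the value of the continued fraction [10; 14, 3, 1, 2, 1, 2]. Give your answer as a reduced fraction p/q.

5891/585

Start with 2.
1 + 1/(2/1) = 1 + 1/2 = 3/2
2 + 1/(3/2) = 2 + 2/3 = 8/3
1 + 1/(8/3) = 1 + 3/8 = 11/8
3 + 1/(11/8) = 3 + 8/11 = 41/11
14 + 1/(41/11) = 14 + 11/41 = 585/41
10 + 1/(585/41) = 10 + 41/585 = 5891/585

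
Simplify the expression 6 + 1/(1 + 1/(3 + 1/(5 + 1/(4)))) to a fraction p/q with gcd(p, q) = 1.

Start with 4.
5 + 1/(4/1) = 5 + 1/4 = 21/4
3 + 1/(21/4) = 3 + 4/21 = 67/21
1 + 1/(67/21) = 1 + 21/67 = 88/67
6 + 1/(88/67) = 6 + 67/88 = 595/88

595/88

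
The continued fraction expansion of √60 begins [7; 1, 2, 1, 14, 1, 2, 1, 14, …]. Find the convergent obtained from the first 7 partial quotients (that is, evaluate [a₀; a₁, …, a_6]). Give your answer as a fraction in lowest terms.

1433/185

Build up convergents one term at a time:
a_0 = 7: 7/1
a_1 = 1: 8/1
a_2 = 2: 23/3
a_3 = 1: 31/4
a_4 = 14: 457/59
a_5 = 1: 488/63
a_6 = 2: 1433/185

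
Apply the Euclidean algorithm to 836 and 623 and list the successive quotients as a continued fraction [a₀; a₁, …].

⌊836/623⌋ = 1, remainder 213
⌊623/213⌋ = 2, remainder 197
⌊213/197⌋ = 1, remainder 16
⌊197/16⌋ = 12, remainder 5
⌊16/5⌋ = 3, remainder 1
⌊5/1⌋ = 5, remainder 0

[1; 2, 1, 12, 3, 5]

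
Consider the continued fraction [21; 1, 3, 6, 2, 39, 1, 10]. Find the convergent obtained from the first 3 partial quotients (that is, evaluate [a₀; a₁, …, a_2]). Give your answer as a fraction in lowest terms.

Compute successive convergents:
a_0 = 21: 21/1
a_1 = 1: 22/1
a_2 = 3: 87/4

87/4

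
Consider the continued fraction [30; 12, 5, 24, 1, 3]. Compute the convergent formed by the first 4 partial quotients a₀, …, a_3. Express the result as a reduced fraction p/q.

Start with 24.
5 + 1/(24/1) = 5 + 1/24 = 121/24
12 + 1/(121/24) = 12 + 24/121 = 1476/121
30 + 1/(1476/121) = 30 + 121/1476 = 44401/1476

44401/1476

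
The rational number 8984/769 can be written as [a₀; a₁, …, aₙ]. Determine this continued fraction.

[11; 1, 2, 6, 1, 1, 2, 7]

8984 = 11·769 + 525, so a_0 = 11
769 = 1·525 + 244, so a_1 = 1
525 = 2·244 + 37, so a_2 = 2
244 = 6·37 + 22, so a_3 = 6
37 = 1·22 + 15, so a_4 = 1
22 = 1·15 + 7, so a_5 = 1
15 = 2·7 + 1, so a_6 = 2
7 = 7·1 + 0, so a_7 = 7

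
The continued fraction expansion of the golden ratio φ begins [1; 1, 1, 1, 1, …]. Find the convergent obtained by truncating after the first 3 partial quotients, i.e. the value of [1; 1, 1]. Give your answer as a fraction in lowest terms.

a_0 = 1: 1/1
a_1 = 1: 2/1
a_2 = 1: 3/2

3/2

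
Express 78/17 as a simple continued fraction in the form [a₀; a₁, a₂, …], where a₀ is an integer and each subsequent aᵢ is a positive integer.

⌊78/17⌋ = 4, remainder 10
⌊17/10⌋ = 1, remainder 7
⌊10/7⌋ = 1, remainder 3
⌊7/3⌋ = 2, remainder 1
⌊3/1⌋ = 3, remainder 0

[4; 1, 1, 2, 3]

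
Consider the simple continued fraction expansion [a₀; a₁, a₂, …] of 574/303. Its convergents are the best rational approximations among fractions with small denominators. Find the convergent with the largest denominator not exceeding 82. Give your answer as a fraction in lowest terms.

36/19

a_0 = 1: 1/1  (≤ bound)
a_1 = 1: 2/1  (≤ bound)
a_2 = 8: 17/9  (≤ bound)
a_3 = 2: 36/19  (≤ bound)
a_4 = 7: 269/142  (> 82, stop)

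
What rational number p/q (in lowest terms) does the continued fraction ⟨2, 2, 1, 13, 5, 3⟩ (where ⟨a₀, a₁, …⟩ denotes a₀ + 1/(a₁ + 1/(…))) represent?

1557/665

a_0 = 2: 2/1
a_1 = 2: 5/2
a_2 = 1: 7/3
a_3 = 13: 96/41
a_4 = 5: 487/208
a_5 = 3: 1557/665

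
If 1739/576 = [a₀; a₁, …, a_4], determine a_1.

52

Repeatedly divide and take the remainder:
1739 ÷ 576 → quotient 3, remainder 11
576 ÷ 11 → quotient 52, remainder 4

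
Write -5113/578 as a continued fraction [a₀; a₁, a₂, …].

Apply division with remainder until the remainder is 0:
⌊-5113/578⌋ = -9, remainder 89
⌊578/89⌋ = 6, remainder 44
⌊89/44⌋ = 2, remainder 1
⌊44/1⌋ = 44, remainder 0

[-9; 6, 2, 44]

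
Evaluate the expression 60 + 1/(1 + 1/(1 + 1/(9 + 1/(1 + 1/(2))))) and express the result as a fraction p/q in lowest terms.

3692/61

Start with 2.
1 + 1/(2/1) = 1 + 1/2 = 3/2
9 + 1/(3/2) = 9 + 2/3 = 29/3
1 + 1/(29/3) = 1 + 3/29 = 32/29
1 + 1/(32/29) = 1 + 29/32 = 61/32
60 + 1/(61/32) = 60 + 32/61 = 3692/61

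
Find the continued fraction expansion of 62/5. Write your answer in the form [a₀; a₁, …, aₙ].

⌊62/5⌋ = 12, remainder 2
⌊5/2⌋ = 2, remainder 1
⌊2/1⌋ = 2, remainder 0

[12; 2, 2]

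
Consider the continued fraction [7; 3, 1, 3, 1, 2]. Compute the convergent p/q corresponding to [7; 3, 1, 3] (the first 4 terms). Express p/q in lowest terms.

Starting at the tail and folding back:
Start with 3.
1 + 1/(3/1) = 1 + 1/3 = 4/3
3 + 1/(4/3) = 3 + 3/4 = 15/4
7 + 1/(15/4) = 7 + 4/15 = 109/15

109/15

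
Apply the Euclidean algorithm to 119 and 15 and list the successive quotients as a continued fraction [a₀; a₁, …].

119 = 7·15 + 14, so a_0 = 7
15 = 1·14 + 1, so a_1 = 1
14 = 14·1 + 0, so a_2 = 14

[7; 1, 14]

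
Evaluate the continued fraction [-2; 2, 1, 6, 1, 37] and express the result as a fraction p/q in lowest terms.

-1439/871

Start with 37.
1 + 1/(37/1) = 1 + 1/37 = 38/37
6 + 1/(38/37) = 6 + 37/38 = 265/38
1 + 1/(265/38) = 1 + 38/265 = 303/265
2 + 1/(303/265) = 2 + 265/303 = 871/303
-2 + 1/(871/303) = -2 + 303/871 = -1439/871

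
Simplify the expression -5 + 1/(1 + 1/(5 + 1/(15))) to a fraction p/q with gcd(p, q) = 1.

Start with 15.
5 + 1/(15/1) = 5 + 1/15 = 76/15
1 + 1/(76/15) = 1 + 15/76 = 91/76
-5 + 1/(91/76) = -5 + 76/91 = -379/91

-379/91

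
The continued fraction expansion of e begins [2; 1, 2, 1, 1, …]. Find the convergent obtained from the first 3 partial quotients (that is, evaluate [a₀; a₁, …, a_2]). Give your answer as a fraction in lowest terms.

Start with 2.
1 + 1/(2/1) = 1 + 1/2 = 3/2
2 + 1/(3/2) = 2 + 2/3 = 8/3

8/3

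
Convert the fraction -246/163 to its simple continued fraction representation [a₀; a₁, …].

-246 = -2·163 + 80, so a_0 = -2
163 = 2·80 + 3, so a_1 = 2
80 = 26·3 + 2, so a_2 = 26
3 = 1·2 + 1, so a_3 = 1
2 = 2·1 + 0, so a_4 = 2

[-2; 2, 26, 1, 2]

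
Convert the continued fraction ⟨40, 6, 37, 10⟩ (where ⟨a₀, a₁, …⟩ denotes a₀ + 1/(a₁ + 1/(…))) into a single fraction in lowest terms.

89811/2236

Start with 10.
37 + 1/(10/1) = 37 + 1/10 = 371/10
6 + 1/(371/10) = 6 + 10/371 = 2236/371
40 + 1/(2236/371) = 40 + 371/2236 = 89811/2236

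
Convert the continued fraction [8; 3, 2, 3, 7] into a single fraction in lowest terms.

1451/175

Work from the innermost term outward:
Start with 7.
3 + 1/(7/1) = 3 + 1/7 = 22/7
2 + 1/(22/7) = 2 + 7/22 = 51/22
3 + 1/(51/22) = 3 + 22/51 = 175/51
8 + 1/(175/51) = 8 + 51/175 = 1451/175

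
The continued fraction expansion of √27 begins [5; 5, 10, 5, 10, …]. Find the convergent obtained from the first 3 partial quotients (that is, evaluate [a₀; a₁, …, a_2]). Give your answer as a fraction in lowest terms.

Use the convergent recurrence hₖ = aₖ·hₖ₋₁ + hₖ₋₂ (and likewise for the denominators kₖ):
a_0 = 5: 5/1
a_1 = 5: 26/5
a_2 = 10: 265/51

265/51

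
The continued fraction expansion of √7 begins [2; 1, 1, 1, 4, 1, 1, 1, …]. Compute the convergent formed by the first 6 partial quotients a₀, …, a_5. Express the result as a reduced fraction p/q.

Build up convergents one term at a time:
a_0 = 2: 2/1
a_1 = 1: 3/1
a_2 = 1: 5/2
a_3 = 1: 8/3
a_4 = 4: 37/14
a_5 = 1: 45/17

45/17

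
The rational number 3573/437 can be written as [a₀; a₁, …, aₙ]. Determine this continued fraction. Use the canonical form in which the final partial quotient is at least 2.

[8; 5, 1, 2, 12, 2]

Run the Euclidean algorithm, recording each quotient:
3573 = 8·437 + 77, so a_0 = 8
437 = 5·77 + 52, so a_1 = 5
77 = 1·52 + 25, so a_2 = 1
52 = 2·25 + 2, so a_3 = 2
25 = 12·2 + 1, so a_4 = 12
2 = 2·1 + 0, so a_5 = 2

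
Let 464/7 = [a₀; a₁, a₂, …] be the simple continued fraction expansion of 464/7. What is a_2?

464 = 66·7 + 2, so a_0 = 66
7 = 3·2 + 1, so a_1 = 3
2 = 2·1 + 0, so a_2 = 2

2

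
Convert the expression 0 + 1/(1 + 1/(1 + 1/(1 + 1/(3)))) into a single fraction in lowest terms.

7/11

a_0 = 0: 0/1
a_1 = 1: 1/1
a_2 = 1: 1/2
a_3 = 1: 2/3
a_4 = 3: 7/11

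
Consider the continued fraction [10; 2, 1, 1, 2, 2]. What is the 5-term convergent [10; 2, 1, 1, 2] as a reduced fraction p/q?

135/13

Start with 2.
1 + 1/(2/1) = 1 + 1/2 = 3/2
1 + 1/(3/2) = 1 + 2/3 = 5/3
2 + 1/(5/3) = 2 + 3/5 = 13/5
10 + 1/(13/5) = 10 + 5/13 = 135/13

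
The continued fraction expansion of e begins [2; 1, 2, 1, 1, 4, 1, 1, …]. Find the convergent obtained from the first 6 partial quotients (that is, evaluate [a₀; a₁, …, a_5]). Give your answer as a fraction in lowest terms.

Start with 4.
1 + 1/(4/1) = 1 + 1/4 = 5/4
1 + 1/(5/4) = 1 + 4/5 = 9/5
2 + 1/(9/5) = 2 + 5/9 = 23/9
1 + 1/(23/9) = 1 + 9/23 = 32/23
2 + 1/(32/23) = 2 + 23/32 = 87/32

87/32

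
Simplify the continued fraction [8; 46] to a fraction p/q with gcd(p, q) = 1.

Use the convergent recurrence hₖ = aₖ·hₖ₋₁ + hₖ₋₂ (and likewise for the denominators kₖ):
a_0 = 8: 8/1
a_1 = 46: 369/46

369/46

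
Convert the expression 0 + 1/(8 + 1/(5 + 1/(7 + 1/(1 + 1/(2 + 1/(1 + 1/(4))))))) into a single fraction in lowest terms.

754/6179

a_0 = 0: 0/1
a_1 = 8: 1/8
a_2 = 5: 5/41
a_3 = 7: 36/295
a_4 = 1: 41/336
a_5 = 2: 118/967
a_6 = 1: 159/1303
a_7 = 4: 754/6179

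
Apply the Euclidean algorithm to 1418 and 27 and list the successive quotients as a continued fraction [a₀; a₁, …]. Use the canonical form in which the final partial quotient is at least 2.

[52; 1, 1, 13]

1418 = 52·27 + 14, so a_0 = 52
27 = 1·14 + 13, so a_1 = 1
14 = 1·13 + 1, so a_2 = 1
13 = 13·1 + 0, so a_3 = 13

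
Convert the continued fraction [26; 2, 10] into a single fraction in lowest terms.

556/21

a_0 = 26: 26/1
a_1 = 2: 53/2
a_2 = 10: 556/21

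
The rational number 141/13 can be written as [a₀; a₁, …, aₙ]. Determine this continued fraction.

[10; 1, 5, 2]

Run the Euclidean algorithm, recording each quotient:
141 = 10·13 + 11, so a_0 = 10
13 = 1·11 + 2, so a_1 = 1
11 = 5·2 + 1, so a_2 = 5
2 = 2·1 + 0, so a_3 = 2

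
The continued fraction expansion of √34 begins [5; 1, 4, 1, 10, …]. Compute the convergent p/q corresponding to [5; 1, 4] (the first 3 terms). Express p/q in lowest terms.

Start with 4.
1 + 1/(4/1) = 1 + 1/4 = 5/4
5 + 1/(5/4) = 5 + 4/5 = 29/5

29/5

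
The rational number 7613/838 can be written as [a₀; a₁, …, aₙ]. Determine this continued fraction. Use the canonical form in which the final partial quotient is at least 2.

Run the Euclidean algorithm, recording each quotient:
⌊7613/838⌋ = 9, remainder 71
⌊838/71⌋ = 11, remainder 57
⌊71/57⌋ = 1, remainder 14
⌊57/14⌋ = 4, remainder 1
⌊14/1⌋ = 14, remainder 0

[9; 11, 1, 4, 14]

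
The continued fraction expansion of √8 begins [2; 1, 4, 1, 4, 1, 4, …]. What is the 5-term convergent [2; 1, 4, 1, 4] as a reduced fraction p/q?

82/29

Start with 4.
1 + 1/(4/1) = 1 + 1/4 = 5/4
4 + 1/(5/4) = 4 + 4/5 = 24/5
1 + 1/(24/5) = 1 + 5/24 = 29/24
2 + 1/(29/24) = 2 + 24/29 = 82/29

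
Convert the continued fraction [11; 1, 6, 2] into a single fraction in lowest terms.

178/15

a_0 = 11: 11/1
a_1 = 1: 12/1
a_2 = 6: 83/7
a_3 = 2: 178/15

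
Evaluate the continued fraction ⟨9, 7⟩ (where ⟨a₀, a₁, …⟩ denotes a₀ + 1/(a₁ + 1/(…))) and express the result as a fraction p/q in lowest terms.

Start with 7.
9 + 1/(7/1) = 9 + 1/7 = 64/7

64/7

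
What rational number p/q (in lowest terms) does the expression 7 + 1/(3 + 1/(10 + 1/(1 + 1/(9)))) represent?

a_0 = 7: 7/1
a_1 = 3: 22/3
a_2 = 10: 227/31
a_3 = 1: 249/34
a_4 = 9: 2468/337

2468/337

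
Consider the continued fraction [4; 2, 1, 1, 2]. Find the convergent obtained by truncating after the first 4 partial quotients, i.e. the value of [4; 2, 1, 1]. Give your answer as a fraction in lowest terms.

a_0 = 4: 4/1
a_1 = 2: 9/2
a_2 = 1: 13/3
a_3 = 1: 22/5

22/5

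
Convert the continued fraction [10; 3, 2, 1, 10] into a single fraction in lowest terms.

a_0 = 10: 10/1
a_1 = 3: 31/3
a_2 = 2: 72/7
a_3 = 1: 103/10
a_4 = 10: 1102/107

1102/107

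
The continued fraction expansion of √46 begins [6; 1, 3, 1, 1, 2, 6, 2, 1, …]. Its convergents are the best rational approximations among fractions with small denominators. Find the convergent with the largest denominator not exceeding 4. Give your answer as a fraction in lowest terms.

27/4

a_0 = 6: 6/1  (≤ bound)
a_1 = 1: 7/1  (≤ bound)
a_2 = 3: 27/4  (≤ bound)
a_3 = 1: 34/5  (> 4, stop)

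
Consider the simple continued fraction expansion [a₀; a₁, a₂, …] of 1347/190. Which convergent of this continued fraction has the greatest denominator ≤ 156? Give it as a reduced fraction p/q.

List convergents until the denominator exceeds the bound:
a_0 = 7: 7/1  (≤ bound)
a_1 = 11: 78/11  (≤ bound)
a_2 = 5: 397/56  (≤ bound)
a_3 = 1: 475/67  (≤ bound)
a_4 = 2: 1347/190  (> 156, stop)

475/67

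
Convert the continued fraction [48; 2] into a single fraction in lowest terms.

Collapse the nested fraction from the inside out:
Start with 2.
48 + 1/(2/1) = 48 + 1/2 = 97/2

97/2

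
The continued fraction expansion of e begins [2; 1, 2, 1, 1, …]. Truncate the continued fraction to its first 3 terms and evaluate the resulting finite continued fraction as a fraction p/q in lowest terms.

Start with 2.
1 + 1/(2/1) = 1 + 1/2 = 3/2
2 + 1/(3/2) = 2 + 2/3 = 8/3

8/3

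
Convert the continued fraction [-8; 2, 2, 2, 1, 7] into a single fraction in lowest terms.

Starting at the tail and folding back:
Start with 7.
1 + 1/(7/1) = 1 + 1/7 = 8/7
2 + 1/(8/7) = 2 + 7/8 = 23/8
2 + 1/(23/8) = 2 + 8/23 = 54/23
2 + 1/(54/23) = 2 + 23/54 = 131/54
-8 + 1/(131/54) = -8 + 54/131 = -994/131

-994/131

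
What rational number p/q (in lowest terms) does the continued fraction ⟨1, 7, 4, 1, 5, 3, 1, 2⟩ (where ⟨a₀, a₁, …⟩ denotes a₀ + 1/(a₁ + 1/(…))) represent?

2741/2407

a_0 = 1: 1/1
a_1 = 7: 8/7
a_2 = 4: 33/29
a_3 = 1: 41/36
a_4 = 5: 238/209
a_5 = 3: 755/663
a_6 = 1: 993/872
a_7 = 2: 2741/2407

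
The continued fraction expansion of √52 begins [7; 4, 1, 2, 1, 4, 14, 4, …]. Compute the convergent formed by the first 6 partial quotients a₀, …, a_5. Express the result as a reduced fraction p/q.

649/90

a_0 = 7: 7/1
a_1 = 4: 29/4
a_2 = 1: 36/5
a_3 = 2: 101/14
a_4 = 1: 137/19
a_5 = 4: 649/90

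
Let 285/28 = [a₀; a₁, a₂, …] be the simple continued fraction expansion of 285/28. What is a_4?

285 ÷ 28 → quotient 10, remainder 5
28 ÷ 5 → quotient 5, remainder 3
5 ÷ 3 → quotient 1, remainder 2
3 ÷ 2 → quotient 1, remainder 1
2 ÷ 1 → quotient 2, remainder 0

2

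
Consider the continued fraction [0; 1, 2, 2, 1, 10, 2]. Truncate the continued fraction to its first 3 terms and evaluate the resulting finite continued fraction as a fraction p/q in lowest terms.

a_0 = 0: 0/1
a_1 = 1: 1/1
a_2 = 2: 2/3

2/3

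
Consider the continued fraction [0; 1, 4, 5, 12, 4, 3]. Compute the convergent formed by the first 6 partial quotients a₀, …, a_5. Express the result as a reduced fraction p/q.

1045/1294

Start with 4.
12 + 1/(4/1) = 12 + 1/4 = 49/4
5 + 1/(49/4) = 5 + 4/49 = 249/49
4 + 1/(249/49) = 4 + 49/249 = 1045/249
1 + 1/(1045/249) = 1 + 249/1045 = 1294/1045
0 + 1/(1294/1045) = 0 + 1045/1294 = 1045/1294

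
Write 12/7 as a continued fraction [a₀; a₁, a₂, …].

12 = 1·7 + 5, so a_0 = 1
7 = 1·5 + 2, so a_1 = 1
5 = 2·2 + 1, so a_2 = 2
2 = 2·1 + 0, so a_3 = 2

[1; 1, 2, 2]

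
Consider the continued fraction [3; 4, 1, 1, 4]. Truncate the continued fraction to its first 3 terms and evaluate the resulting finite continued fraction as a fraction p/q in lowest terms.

Build up convergents one term at a time:
a_0 = 3: 3/1
a_1 = 4: 13/4
a_2 = 1: 16/5

16/5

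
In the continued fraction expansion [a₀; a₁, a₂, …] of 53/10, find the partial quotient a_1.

3

53 = 5·10 + 3, so a_0 = 5
10 = 3·3 + 1, so a_1 = 3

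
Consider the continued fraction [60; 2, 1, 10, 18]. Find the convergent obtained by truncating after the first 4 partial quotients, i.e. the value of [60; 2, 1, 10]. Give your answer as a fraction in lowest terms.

Start with 10.
1 + 1/(10/1) = 1 + 1/10 = 11/10
2 + 1/(11/10) = 2 + 10/11 = 32/11
60 + 1/(32/11) = 60 + 11/32 = 1931/32

1931/32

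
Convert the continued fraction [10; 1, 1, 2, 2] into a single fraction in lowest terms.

a_0 = 10: 10/1
a_1 = 1: 11/1
a_2 = 1: 21/2
a_3 = 2: 53/5
a_4 = 2: 127/12

127/12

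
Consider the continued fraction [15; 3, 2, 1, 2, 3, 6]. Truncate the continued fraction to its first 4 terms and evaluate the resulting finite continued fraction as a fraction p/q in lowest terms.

153/10

Start with 1.
2 + 1/(1/1) = 2 + 1/1 = 3/1
3 + 1/(3/1) = 3 + 1/3 = 10/3
15 + 1/(10/3) = 15 + 3/10 = 153/10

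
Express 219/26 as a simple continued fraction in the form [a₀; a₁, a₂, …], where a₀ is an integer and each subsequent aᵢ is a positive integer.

[8; 2, 2, 1, 3]

219 ÷ 26 → quotient 8, remainder 11
26 ÷ 11 → quotient 2, remainder 4
11 ÷ 4 → quotient 2, remainder 3
4 ÷ 3 → quotient 1, remainder 1
3 ÷ 1 → quotient 3, remainder 0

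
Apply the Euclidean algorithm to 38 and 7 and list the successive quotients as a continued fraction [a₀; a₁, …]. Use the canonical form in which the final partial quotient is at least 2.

[5; 2, 3]

Repeatedly divide and take the remainder:
⌊38/7⌋ = 5, remainder 3
⌊7/3⌋ = 2, remainder 1
⌊3/1⌋ = 3, remainder 0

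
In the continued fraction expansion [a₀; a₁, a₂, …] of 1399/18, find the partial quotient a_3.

1

1399 ÷ 18 → quotient 77, remainder 13
18 ÷ 13 → quotient 1, remainder 5
13 ÷ 5 → quotient 2, remainder 3
5 ÷ 3 → quotient 1, remainder 2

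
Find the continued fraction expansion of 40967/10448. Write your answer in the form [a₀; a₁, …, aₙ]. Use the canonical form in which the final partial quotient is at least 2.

Apply division with remainder until the remainder is 0:
⌊40967/10448⌋ = 3, remainder 9623
⌊10448/9623⌋ = 1, remainder 825
⌊9623/825⌋ = 11, remainder 548
⌊825/548⌋ = 1, remainder 277
⌊548/277⌋ = 1, remainder 271
⌊277/271⌋ = 1, remainder 6
⌊271/6⌋ = 45, remainder 1
⌊6/1⌋ = 6, remainder 0

[3; 1, 11, 1, 1, 1, 45, 6]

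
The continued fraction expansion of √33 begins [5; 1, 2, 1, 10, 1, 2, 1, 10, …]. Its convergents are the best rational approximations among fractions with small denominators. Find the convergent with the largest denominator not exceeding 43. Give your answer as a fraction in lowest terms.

a_0 = 5: 5/1  (≤ bound)
a_1 = 1: 6/1  (≤ bound)
a_2 = 2: 17/3  (≤ bound)
a_3 = 1: 23/4  (≤ bound)
a_4 = 10: 247/43  (≤ bound)
a_5 = 1: 270/47  (> 43, stop)

247/43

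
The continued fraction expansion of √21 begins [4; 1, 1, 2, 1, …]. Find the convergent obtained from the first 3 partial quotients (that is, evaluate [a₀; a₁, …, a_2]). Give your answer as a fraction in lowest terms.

Starting at the tail and folding back:
Start with 1.
1 + 1/(1/1) = 1 + 1/1 = 2/1
4 + 1/(2/1) = 4 + 1/2 = 9/2

9/2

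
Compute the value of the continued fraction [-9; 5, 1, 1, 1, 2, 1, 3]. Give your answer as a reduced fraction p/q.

Starting at the tail and folding back:
Start with 3.
1 + 1/(3/1) = 1 + 1/3 = 4/3
2 + 1/(4/3) = 2 + 3/4 = 11/4
1 + 1/(11/4) = 1 + 4/11 = 15/11
1 + 1/(15/11) = 1 + 11/15 = 26/15
1 + 1/(26/15) = 1 + 15/26 = 41/26
5 + 1/(41/26) = 5 + 26/41 = 231/41
-9 + 1/(231/41) = -9 + 41/231 = -2038/231

-2038/231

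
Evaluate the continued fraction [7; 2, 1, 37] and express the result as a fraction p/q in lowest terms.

a_0 = 7: 7/1
a_1 = 2: 15/2
a_2 = 1: 22/3
a_3 = 37: 829/113

829/113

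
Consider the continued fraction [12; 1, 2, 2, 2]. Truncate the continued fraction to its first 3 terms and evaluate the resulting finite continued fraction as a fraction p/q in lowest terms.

Use the convergent recurrence hₖ = aₖ·hₖ₋₁ + hₖ₋₂ (and likewise for the denominators kₖ):
a_0 = 12: 12/1
a_1 = 1: 13/1
a_2 = 2: 38/3

38/3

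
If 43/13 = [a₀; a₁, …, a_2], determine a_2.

4

43 = 3·13 + 4, so a_0 = 3
13 = 3·4 + 1, so a_1 = 3
4 = 4·1 + 0, so a_2 = 4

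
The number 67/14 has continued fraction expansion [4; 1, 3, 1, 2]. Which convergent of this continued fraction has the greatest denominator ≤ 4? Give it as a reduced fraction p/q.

List convergents until the denominator exceeds the bound:
a_0 = 4: 4/1  (≤ bound)
a_1 = 1: 5/1  (≤ bound)
a_2 = 3: 19/4  (≤ bound)
a_3 = 1: 24/5  (> 4, stop)

19/4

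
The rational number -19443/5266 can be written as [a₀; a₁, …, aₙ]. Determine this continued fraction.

[-4; 3, 4, 44, 1, 3, 2]

Apply division with remainder until the remainder is 0:
⌊-19443/5266⌋ = -4, remainder 1621
⌊5266/1621⌋ = 3, remainder 403
⌊1621/403⌋ = 4, remainder 9
⌊403/9⌋ = 44, remainder 7
⌊9/7⌋ = 1, remainder 2
⌊7/2⌋ = 3, remainder 1
⌊2/1⌋ = 2, remainder 0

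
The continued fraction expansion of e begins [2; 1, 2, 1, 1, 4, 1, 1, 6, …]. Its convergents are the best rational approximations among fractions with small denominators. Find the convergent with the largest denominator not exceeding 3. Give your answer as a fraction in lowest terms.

a_0 = 2: 2/1  (≤ bound)
a_1 = 1: 3/1  (≤ bound)
a_2 = 2: 8/3  (≤ bound)
a_3 = 1: 11/4  (> 3, stop)

8/3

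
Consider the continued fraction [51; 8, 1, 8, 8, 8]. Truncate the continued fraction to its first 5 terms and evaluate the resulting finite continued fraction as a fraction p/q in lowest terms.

33172/649

a_0 = 51: 51/1
a_1 = 8: 409/8
a_2 = 1: 460/9
a_3 = 8: 4089/80
a_4 = 8: 33172/649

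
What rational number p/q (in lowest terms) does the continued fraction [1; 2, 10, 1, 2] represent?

Collapse the nested fraction from the inside out:
Start with 2.
1 + 1/(2/1) = 1 + 1/2 = 3/2
10 + 1/(3/2) = 10 + 2/3 = 32/3
2 + 1/(32/3) = 2 + 3/32 = 67/32
1 + 1/(67/32) = 1 + 32/67 = 99/67

99/67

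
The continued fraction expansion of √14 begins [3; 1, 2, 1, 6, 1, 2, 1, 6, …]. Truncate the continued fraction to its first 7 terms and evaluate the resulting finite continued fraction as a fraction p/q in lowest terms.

333/89

a_0 = 3: 3/1
a_1 = 1: 4/1
a_2 = 2: 11/3
a_3 = 1: 15/4
a_4 = 6: 101/27
a_5 = 1: 116/31
a_6 = 2: 333/89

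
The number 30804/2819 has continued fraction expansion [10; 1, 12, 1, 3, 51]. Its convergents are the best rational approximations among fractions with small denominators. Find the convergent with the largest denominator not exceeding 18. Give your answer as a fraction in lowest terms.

List convergents until the denominator exceeds the bound:
a_0 = 10: 10/1  (≤ bound)
a_1 = 1: 11/1  (≤ bound)
a_2 = 12: 142/13  (≤ bound)
a_3 = 1: 153/14  (≤ bound)
a_4 = 3: 601/55  (> 18, stop)

153/14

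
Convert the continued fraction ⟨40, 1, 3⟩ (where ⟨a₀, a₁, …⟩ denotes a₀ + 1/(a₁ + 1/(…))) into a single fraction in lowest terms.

a_0 = 40: 40/1
a_1 = 1: 41/1
a_2 = 3: 163/4

163/4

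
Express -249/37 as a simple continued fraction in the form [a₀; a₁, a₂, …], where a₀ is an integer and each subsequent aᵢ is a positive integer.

-249 ÷ 37 → quotient -7, remainder 10
37 ÷ 10 → quotient 3, remainder 7
10 ÷ 7 → quotient 1, remainder 3
7 ÷ 3 → quotient 2, remainder 1
3 ÷ 1 → quotient 3, remainder 0

[-7; 3, 1, 2, 3]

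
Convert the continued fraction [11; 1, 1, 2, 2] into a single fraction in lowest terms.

Build up convergents one term at a time:
a_0 = 11: 11/1
a_1 = 1: 12/1
a_2 = 1: 23/2
a_3 = 2: 58/5
a_4 = 2: 139/12

139/12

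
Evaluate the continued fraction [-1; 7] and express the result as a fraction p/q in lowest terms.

a_0 = -1: -1/1
a_1 = 7: -6/7

-6/7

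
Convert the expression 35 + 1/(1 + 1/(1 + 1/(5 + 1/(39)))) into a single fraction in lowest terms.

15320/431

a_0 = 35: 35/1
a_1 = 1: 36/1
a_2 = 1: 71/2
a_3 = 5: 391/11
a_4 = 39: 15320/431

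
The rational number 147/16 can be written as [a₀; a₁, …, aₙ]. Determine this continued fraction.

[9; 5, 3]

Apply division with remainder until the remainder is 0:
147 ÷ 16 → quotient 9, remainder 3
16 ÷ 3 → quotient 5, remainder 1
3 ÷ 1 → quotient 3, remainder 0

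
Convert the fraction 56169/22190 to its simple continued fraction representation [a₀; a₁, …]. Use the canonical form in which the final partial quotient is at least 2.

Repeatedly divide and take the remainder:
56169 = 2·22190 + 11789, so a_0 = 2
22190 = 1·11789 + 10401, so a_1 = 1
11789 = 1·10401 + 1388, so a_2 = 1
10401 = 7·1388 + 685, so a_3 = 7
1388 = 2·685 + 18, so a_4 = 2
685 = 38·18 + 1, so a_5 = 38
18 = 18·1 + 0, so a_6 = 18

[2; 1, 1, 7, 2, 38, 18]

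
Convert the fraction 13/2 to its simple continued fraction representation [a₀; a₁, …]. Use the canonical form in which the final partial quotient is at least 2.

Apply division with remainder until the remainder is 0:
⌊13/2⌋ = 6, remainder 1
⌊2/1⌋ = 2, remainder 0

[6; 2]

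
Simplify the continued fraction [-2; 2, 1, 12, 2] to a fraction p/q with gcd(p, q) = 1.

a_0 = -2: -2/1
a_1 = 2: -3/2
a_2 = 1: -5/3
a_3 = 12: -63/38
a_4 = 2: -131/79

-131/79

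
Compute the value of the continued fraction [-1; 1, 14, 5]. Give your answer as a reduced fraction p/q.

-5/76

Collapse the nested fraction from the inside out:
Start with 5.
14 + 1/(5/1) = 14 + 1/5 = 71/5
1 + 1/(71/5) = 1 + 5/71 = 76/71
-1 + 1/(76/71) = -1 + 71/76 = -5/76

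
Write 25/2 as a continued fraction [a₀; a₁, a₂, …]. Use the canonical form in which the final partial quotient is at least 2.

Apply division with remainder until the remainder is 0:
25 ÷ 2 → quotient 12, remainder 1
2 ÷ 1 → quotient 2, remainder 0

[12; 2]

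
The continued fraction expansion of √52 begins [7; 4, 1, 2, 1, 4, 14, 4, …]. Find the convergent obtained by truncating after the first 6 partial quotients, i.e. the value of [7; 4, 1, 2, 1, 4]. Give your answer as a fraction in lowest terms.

a_0 = 7: 7/1
a_1 = 4: 29/4
a_2 = 1: 36/5
a_3 = 2: 101/14
a_4 = 1: 137/19
a_5 = 4: 649/90

649/90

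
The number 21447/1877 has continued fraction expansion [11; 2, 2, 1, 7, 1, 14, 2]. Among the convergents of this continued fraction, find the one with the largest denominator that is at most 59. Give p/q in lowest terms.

617/54

List convergents until the denominator exceeds the bound:
a_0 = 11: 11/1  (≤ bound)
a_1 = 2: 23/2  (≤ bound)
a_2 = 2: 57/5  (≤ bound)
a_3 = 1: 80/7  (≤ bound)
a_4 = 7: 617/54  (≤ bound)
a_5 = 1: 697/61  (> 59, stop)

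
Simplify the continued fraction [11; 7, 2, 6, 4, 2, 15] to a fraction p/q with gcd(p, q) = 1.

155297/13948

a_0 = 11: 11/1
a_1 = 7: 78/7
a_2 = 2: 167/15
a_3 = 6: 1080/97
a_4 = 4: 4487/403
a_5 = 2: 10054/903
a_6 = 15: 155297/13948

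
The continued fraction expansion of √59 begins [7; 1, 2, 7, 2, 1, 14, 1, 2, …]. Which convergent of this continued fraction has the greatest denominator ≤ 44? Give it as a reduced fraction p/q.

a_0 = 7: 7/1  (≤ bound)
a_1 = 1: 8/1  (≤ bound)
a_2 = 2: 23/3  (≤ bound)
a_3 = 7: 169/22  (≤ bound)
a_4 = 2: 361/47  (> 44, stop)

169/22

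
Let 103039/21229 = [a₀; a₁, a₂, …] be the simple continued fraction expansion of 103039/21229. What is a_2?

Repeatedly divide and take the remainder:
103039 = 4·21229 + 18123, so a_0 = 4
21229 = 1·18123 + 3106, so a_1 = 1
18123 = 5·3106 + 2593, so a_2 = 5

5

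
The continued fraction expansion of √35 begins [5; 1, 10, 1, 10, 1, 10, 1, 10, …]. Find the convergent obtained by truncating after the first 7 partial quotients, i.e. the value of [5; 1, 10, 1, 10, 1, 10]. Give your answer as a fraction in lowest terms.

9235/1561

Build up convergents one term at a time:
a_0 = 5: 5/1
a_1 = 1: 6/1
a_2 = 10: 65/11
a_3 = 1: 71/12
a_4 = 10: 775/131
a_5 = 1: 846/143
a_6 = 10: 9235/1561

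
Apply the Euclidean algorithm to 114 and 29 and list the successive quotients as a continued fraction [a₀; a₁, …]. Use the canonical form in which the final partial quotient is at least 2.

114 ÷ 29 → quotient 3, remainder 27
29 ÷ 27 → quotient 1, remainder 2
27 ÷ 2 → quotient 13, remainder 1
2 ÷ 1 → quotient 2, remainder 0

[3; 1, 13, 2]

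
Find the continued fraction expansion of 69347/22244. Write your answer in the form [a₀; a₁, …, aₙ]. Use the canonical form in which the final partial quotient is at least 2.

69347 = 3·22244 + 2615, so a_0 = 3
22244 = 8·2615 + 1324, so a_1 = 8
2615 = 1·1324 + 1291, so a_2 = 1
1324 = 1·1291 + 33, so a_3 = 1
1291 = 39·33 + 4, so a_4 = 39
33 = 8·4 + 1, so a_5 = 8
4 = 4·1 + 0, so a_6 = 4

[3; 8, 1, 1, 39, 8, 4]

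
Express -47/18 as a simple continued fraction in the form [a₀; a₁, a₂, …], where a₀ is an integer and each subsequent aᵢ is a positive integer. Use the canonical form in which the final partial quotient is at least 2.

-47 ÷ 18 → quotient -3, remainder 7
18 ÷ 7 → quotient 2, remainder 4
7 ÷ 4 → quotient 1, remainder 3
4 ÷ 3 → quotient 1, remainder 1
3 ÷ 1 → quotient 3, remainder 0

[-3; 2, 1, 1, 3]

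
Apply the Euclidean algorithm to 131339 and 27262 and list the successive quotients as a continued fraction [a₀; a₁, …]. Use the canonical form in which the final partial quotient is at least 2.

[4; 1, 4, 2, 15, 3, 52]

Repeatedly divide and take the remainder:
131339 = 4·27262 + 22291, so a_0 = 4
27262 = 1·22291 + 4971, so a_1 = 1
22291 = 4·4971 + 2407, so a_2 = 4
4971 = 2·2407 + 157, so a_3 = 2
2407 = 15·157 + 52, so a_4 = 15
157 = 3·52 + 1, so a_5 = 3
52 = 52·1 + 0, so a_6 = 52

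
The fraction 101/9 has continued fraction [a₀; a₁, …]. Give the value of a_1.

101 ÷ 9 → quotient 11, remainder 2
9 ÷ 2 → quotient 4, remainder 1

4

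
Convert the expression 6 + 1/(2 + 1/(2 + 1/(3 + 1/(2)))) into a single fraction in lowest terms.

250/39

a_0 = 6: 6/1
a_1 = 2: 13/2
a_2 = 2: 32/5
a_3 = 3: 109/17
a_4 = 2: 250/39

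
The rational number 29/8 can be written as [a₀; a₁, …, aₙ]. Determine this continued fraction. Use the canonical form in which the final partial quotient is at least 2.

Run the Euclidean algorithm, recording each quotient:
29 ÷ 8 → quotient 3, remainder 5
8 ÷ 5 → quotient 1, remainder 3
5 ÷ 3 → quotient 1, remainder 2
3 ÷ 2 → quotient 1, remainder 1
2 ÷ 1 → quotient 2, remainder 0

[3; 1, 1, 1, 2]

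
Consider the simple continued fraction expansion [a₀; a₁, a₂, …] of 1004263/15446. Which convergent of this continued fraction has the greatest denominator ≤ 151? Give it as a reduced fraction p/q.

7347/113

a_0 = 65: 65/1  (≤ bound)
a_1 = 56: 3641/56  (≤ bound)
a_2 = 1: 3706/57  (≤ bound)
a_3 = 1: 7347/113  (≤ bound)
a_4 = 2: 18400/283  (> 151, stop)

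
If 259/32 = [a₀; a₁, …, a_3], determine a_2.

259 ÷ 32 → quotient 8, remainder 3
32 ÷ 3 → quotient 10, remainder 2
3 ÷ 2 → quotient 1, remainder 1

1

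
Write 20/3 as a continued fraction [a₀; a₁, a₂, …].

[6; 1, 2]

20 = 6·3 + 2, so a_0 = 6
3 = 1·2 + 1, so a_1 = 1
2 = 2·1 + 0, so a_2 = 2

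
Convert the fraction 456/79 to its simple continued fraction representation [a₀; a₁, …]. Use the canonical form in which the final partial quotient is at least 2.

Apply division with remainder until the remainder is 0:
456 ÷ 79 → quotient 5, remainder 61
79 ÷ 61 → quotient 1, remainder 18
61 ÷ 18 → quotient 3, remainder 7
18 ÷ 7 → quotient 2, remainder 4
7 ÷ 4 → quotient 1, remainder 3
4 ÷ 3 → quotient 1, remainder 1
3 ÷ 1 → quotient 3, remainder 0

[5; 1, 3, 2, 1, 1, 3]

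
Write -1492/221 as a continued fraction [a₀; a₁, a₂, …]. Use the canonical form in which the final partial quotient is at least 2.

[-7; 4, 55]

Apply division with remainder until the remainder is 0:
⌊-1492/221⌋ = -7, remainder 55
⌊221/55⌋ = 4, remainder 1
⌊55/1⌋ = 55, remainder 0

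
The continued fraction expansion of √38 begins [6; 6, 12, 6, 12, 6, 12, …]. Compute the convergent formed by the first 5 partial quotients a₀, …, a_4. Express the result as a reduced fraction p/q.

33294/5401

Build up convergents one term at a time:
a_0 = 6: 6/1
a_1 = 6: 37/6
a_2 = 12: 450/73
a_3 = 6: 2737/444
a_4 = 12: 33294/5401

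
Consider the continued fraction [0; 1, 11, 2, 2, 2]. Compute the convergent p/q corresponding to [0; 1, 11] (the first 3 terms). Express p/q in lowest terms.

Start with 11.
1 + 1/(11/1) = 1 + 1/11 = 12/11
0 + 1/(12/11) = 0 + 11/12 = 11/12

11/12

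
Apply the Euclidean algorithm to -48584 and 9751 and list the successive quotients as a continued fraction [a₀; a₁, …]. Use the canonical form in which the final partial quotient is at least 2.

Repeatedly divide and take the remainder:
-48584 ÷ 9751 → quotient -5, remainder 171
9751 ÷ 171 → quotient 57, remainder 4
171 ÷ 4 → quotient 42, remainder 3
4 ÷ 3 → quotient 1, remainder 1
3 ÷ 1 → quotient 3, remainder 0

[-5; 57, 42, 1, 3]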